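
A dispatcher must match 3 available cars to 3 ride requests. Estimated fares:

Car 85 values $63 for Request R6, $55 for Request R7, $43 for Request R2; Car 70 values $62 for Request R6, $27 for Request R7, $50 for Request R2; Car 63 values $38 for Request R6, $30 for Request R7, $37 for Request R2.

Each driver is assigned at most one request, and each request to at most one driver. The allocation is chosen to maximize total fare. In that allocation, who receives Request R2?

Car 63 receives Request R2.

Optimal: Car 85→Request R7 ($55), Car 70→Request R6 ($62), Car 63→Request R2 ($37) — total 55+62+37 = $154.
Max-entry greedy (repeatedly take the single best remaining cell) gives $143, worse by 11.
Next-best assignment: Car 85→Request R6, Car 70→Request R2, Car 63→Request R7 = $143.
Car 63's own top request is Request R6 ($38), but forcing Car 63→Request R6 and reassigning the rest optimally gives only $143 — worse by 11.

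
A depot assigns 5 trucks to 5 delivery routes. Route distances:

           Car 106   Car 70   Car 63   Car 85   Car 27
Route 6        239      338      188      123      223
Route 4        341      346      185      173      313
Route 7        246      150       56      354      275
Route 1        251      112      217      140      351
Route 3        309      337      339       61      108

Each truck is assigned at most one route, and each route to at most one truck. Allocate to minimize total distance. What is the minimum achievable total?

Min total: 688 km

Optimal: Car 106→Route 6 (239 km), Car 70→Route 1 (112 km), Car 63→Route 7 (56 km), Car 85→Route 4 (173 km), Car 27→Route 3 (108 km) — total 239+112+56+173+108 = 688 km.
Column-greedy (each route in turn goes to its cheapest remaining truck) gives 817 km, worse by 129.
Every other assignment is strictly worse.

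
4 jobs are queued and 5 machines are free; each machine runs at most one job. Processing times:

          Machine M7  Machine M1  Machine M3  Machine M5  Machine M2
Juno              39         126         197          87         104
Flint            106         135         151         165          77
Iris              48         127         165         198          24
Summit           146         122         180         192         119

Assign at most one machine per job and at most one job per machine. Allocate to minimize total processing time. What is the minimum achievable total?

Min total: 334 min

Optimal: Juno→Machine M5 (87 min), Flint→Machine M2 (77 min), Iris→Machine M7 (48 min), Summit→Machine M1 (122 min) — total 87+77+48+122 = 334 min.
Column-greedy (each machine in turn goes to its cheapest remaining job) gives 510 min, worse by 176.
Next-best assignment: Juno→Machine M7, Flint→Machine M3, Iris→Machine M2, Summit→Machine M1 = 336 min.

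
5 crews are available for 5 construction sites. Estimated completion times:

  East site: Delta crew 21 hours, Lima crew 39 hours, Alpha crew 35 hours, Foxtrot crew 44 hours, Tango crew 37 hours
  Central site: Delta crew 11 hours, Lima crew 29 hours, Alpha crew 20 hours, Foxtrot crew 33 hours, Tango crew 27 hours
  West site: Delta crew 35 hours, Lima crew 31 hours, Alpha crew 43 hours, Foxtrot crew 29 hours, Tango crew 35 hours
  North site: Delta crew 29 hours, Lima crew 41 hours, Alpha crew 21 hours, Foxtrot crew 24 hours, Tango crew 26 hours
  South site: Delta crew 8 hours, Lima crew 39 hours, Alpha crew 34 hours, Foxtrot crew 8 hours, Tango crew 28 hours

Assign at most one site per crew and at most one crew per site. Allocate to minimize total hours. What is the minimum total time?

Min total: 106 hours

Optimal: Delta crew→East site (21 hours), Lima crew→West site (31 hours), Alpha crew→Central site (20 hours), Foxtrot crew→South site (8 hours), Tango crew→North site (26 hours) — total 21+31+20+8+26 = 106 hours.
Column-greedy (each site in turn goes to its cheapest remaining crew) gives 135 hours, worse by 29.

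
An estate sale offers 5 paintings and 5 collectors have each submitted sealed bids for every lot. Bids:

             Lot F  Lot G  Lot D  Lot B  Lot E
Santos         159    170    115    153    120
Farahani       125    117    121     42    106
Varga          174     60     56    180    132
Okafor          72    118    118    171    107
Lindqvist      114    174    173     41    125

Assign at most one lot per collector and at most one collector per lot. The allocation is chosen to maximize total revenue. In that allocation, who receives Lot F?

Varga receives Lot F.

This is a one-to-one assignment (maximum-weight bipartite matching).
Optimal: Santos→Lot G ($170), Farahani→Lot E ($106), Varga→Lot F ($174), Okafor→Lot B ($171), Lindqvist→Lot D ($173) — total 170+106+174+171+173 = $794.
Max-entry greedy (repeatedly take the single best remaining cell) gives $741, worse by 53.
Next-best assignment: Santos→Lot G, Farahani→Lot F, Varga→Lot E, Okafor→Lot B, Lindqvist→Lot D = $771.
Varga's own top lot is Lot B ($180), but forcing Varga→Lot B and reassigning the rest optimally gives only $755 — worse by 39.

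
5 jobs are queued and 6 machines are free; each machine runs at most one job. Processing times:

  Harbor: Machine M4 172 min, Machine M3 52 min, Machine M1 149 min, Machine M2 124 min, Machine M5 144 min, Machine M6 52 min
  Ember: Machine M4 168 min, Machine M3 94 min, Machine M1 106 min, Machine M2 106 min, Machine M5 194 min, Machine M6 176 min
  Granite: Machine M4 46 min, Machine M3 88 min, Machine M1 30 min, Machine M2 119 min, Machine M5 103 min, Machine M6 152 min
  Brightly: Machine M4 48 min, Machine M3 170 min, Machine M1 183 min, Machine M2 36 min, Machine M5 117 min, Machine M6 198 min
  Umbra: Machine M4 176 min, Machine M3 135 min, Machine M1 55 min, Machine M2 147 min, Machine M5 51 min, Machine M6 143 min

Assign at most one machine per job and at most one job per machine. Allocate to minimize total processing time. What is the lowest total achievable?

Min total: 263 min

Treat this as an assignment problem: match each job to one machine.
Optimal: Harbor→Machine M6 (52 min), Ember→Machine M3 (94 min), Granite→Machine M1 (30 min), Brightly→Machine M2 (36 min), Umbra→Machine M5 (51 min) — total 52+94+30+36+51 = 263 min.
Next-best assignment: Harbor→Machine M6, Ember→Machine M3, Granite→Machine M1, Brightly→Machine M4, Umbra→Machine M5 = 275 min.
Swapping Ember↔Harbor (Ember→Machine M6 176 min, Harbor→Machine M3 52 min) adds 82.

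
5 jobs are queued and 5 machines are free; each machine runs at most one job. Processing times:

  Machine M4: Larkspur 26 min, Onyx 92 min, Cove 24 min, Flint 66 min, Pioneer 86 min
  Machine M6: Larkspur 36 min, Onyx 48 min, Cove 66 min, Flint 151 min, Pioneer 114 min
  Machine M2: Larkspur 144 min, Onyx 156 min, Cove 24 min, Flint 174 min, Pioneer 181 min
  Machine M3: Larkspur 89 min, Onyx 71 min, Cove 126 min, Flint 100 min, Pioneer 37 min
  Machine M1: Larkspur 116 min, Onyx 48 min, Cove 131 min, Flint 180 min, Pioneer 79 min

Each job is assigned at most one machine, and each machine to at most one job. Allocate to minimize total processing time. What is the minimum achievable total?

Min total: 211 min

This is the linear assignment problem.
Optimal: Larkspur→Machine M6 (36 min), Onyx→Machine M1 (48 min), Cove→Machine M2 (24 min), Flint→Machine M4 (66 min), Pioneer→Machine M3 (37 min) — total 36+48+24+66+37 = 211 min.
Min-entry greedy (repeatedly take the single cheapest remaining cell) gives 319 min, worse by 108.
No other one-to-one assignment undercuts 211 min.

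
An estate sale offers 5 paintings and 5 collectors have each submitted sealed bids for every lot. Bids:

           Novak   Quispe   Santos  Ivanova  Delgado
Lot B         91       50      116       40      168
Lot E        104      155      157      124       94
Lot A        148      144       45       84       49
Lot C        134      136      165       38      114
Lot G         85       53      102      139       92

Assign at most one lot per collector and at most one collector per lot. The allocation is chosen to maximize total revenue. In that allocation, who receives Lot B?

This is the linear assignment problem.
Optimal: Novak→Lot A ($148), Quispe→Lot E ($155), Santos→Lot C ($165), Ivanova→Lot G ($139), Delgado→Lot B ($168) — total 148+155+165+139+168 = $775.
Column-greedy (each lot in turn goes to its best remaining collector) gives $748, worse by 27.
Next-best assignment: Novak→Lot A, Quispe→Lot C, Santos→Lot E, Ivanova→Lot G, Delgado→Lot B = $748.
Swapping Ivanova↔Santos (Ivanova→Lot C $38, Santos→Lot G $102) loses 164.

Delgado receives Lot B.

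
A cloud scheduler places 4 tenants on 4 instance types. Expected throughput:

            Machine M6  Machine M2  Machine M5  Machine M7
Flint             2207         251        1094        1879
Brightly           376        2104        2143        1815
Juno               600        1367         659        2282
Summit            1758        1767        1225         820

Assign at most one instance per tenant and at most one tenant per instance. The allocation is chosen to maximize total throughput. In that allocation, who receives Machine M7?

Juno receives Machine M7.

Optimal: Flint→Machine M6 (2207 ops/s), Brightly→Machine M5 (2143 ops/s), Juno→Machine M7 (2282 ops/s), Summit→Machine M2 (1767 ops/s) — total 2207+2143+2282+1767 = 8399 ops/s.
Column-greedy (each instance in turn goes to its best remaining tenant) gives 7818 ops/s, worse by 581.
Next-best assignment: Flint→Machine M6, Brightly→Machine M2, Juno→Machine M7, Summit→Machine M5 = 7818 ops/s.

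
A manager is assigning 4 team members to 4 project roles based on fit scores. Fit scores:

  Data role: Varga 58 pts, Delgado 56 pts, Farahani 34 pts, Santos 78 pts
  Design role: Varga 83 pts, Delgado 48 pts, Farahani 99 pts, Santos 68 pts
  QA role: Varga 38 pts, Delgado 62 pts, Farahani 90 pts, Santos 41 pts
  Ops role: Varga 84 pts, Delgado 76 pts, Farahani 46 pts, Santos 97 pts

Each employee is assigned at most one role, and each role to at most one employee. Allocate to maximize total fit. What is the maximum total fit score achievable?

This is a one-to-one assignment (maximum-weight bipartite matching).
Optimal: Varga→Design role (83 pts), Delgado→Ops role (76 pts), Farahani→QA role (90 pts), Santos→Data role (78 pts) — total 83+76+90+78 = 327 pts.
Next-best assignment: Varga→Design role, Delgado→Data role, Farahani→QA role, Santos→Ops role = 326 pts.
No other one-to-one assignment exceeds 327 pts.

Max total: 327 pts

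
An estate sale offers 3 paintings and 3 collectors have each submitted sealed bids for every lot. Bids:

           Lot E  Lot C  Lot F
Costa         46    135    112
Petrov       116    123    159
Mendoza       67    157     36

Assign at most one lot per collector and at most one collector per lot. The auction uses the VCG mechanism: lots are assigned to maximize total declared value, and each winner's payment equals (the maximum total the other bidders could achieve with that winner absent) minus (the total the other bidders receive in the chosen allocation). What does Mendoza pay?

Mendoza pays $66.

Efficient allocation: Costa→Lot F ($112), Petrov→Lot E ($116), Mendoza→Lot C ($157); total welfare W = $385.
Mendoza receives Lot C at value $157, so the others get W − 157 = $228.
Without Mendoza: best allocation of the remaining 2 bidders over all 3 lots is Costa→Lot C ($135), Petrov→Lot F ($159), total $294.
VCG payment = (others' best without Mendoza) − (others' welfare with Mendoza) = 294 − 228 = $66.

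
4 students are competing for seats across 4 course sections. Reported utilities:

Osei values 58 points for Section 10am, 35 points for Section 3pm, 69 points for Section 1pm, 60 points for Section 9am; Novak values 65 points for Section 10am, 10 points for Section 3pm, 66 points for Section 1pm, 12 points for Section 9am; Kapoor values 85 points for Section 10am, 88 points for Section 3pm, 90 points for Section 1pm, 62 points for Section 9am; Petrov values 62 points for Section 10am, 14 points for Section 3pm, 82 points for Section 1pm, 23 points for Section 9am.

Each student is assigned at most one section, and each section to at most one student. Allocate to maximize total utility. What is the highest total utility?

This is the linear assignment problem.
Optimal: Osei→Section 9am (60 points), Novak→Section 10am (65 points), Kapoor→Section 3pm (88 points), Petrov→Section 1pm (82 points) — total 60+65+88+82 = 295 points.
Column-greedy (each section in turn goes to its best remaining student) gives 214 points, worse by 81.
Checked against all permutations: 295 points is optimal.

Maximum total: 295 points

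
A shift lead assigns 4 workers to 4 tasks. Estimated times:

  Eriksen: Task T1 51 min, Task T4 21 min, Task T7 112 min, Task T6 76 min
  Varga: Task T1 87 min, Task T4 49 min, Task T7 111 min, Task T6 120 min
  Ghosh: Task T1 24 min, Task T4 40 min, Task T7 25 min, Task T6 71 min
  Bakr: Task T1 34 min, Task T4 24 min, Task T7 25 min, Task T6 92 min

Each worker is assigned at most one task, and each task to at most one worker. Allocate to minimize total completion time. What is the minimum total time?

Optimal: Eriksen→Task T6 (76 min), Varga→Task T4 (49 min), Ghosh→Task T1 (24 min), Bakr→Task T7 (25 min) — total 76+49+24+25 = 174 min.
Row-greedy (each worker in turn takes its cheapest remaining task) gives 225 min, worse by 51.
Swapping Eriksen↔Varga (Eriksen→Task T4 21 min, Varga→Task T6 120 min) adds 16.
Every other assignment is strictly worse.

Minimum total: 174 min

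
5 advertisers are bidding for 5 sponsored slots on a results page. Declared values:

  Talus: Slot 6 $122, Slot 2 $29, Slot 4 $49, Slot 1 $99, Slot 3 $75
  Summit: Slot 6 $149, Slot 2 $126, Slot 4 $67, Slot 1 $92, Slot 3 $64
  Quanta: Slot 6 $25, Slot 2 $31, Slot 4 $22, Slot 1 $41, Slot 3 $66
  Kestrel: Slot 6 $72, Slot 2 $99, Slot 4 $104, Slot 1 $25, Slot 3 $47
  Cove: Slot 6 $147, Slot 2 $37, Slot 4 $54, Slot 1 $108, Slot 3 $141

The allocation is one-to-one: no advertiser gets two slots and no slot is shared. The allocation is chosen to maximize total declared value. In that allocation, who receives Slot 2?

Optimal: Talus→Slot 1 ($99), Summit→Slot 2 ($126), Quanta→Slot 3 ($66), Kestrel→Slot 4 ($104), Cove→Slot 6 ($147) — total 99+126+66+104+147 = $542.
Max-entry greedy (repeatedly take the single best remaining cell) gives $524, worse by 18.
Next-best assignment: Talus→Slot 6, Summit→Slot 2, Quanta→Slot 1, Kestrel→Slot 4, Cove→Slot 3 = $534.
Swapping Summit↔Kestrel (Summit→Slot 4 $67, Kestrel→Slot 2 $99) loses 64.
Every other assignment is strictly worse.
Summit's own top slot is Slot 6 ($149), but forcing Summit→Slot 6 and reassigning the rest optimally gives only $524 — worse by 18.

Summit receives Slot 2.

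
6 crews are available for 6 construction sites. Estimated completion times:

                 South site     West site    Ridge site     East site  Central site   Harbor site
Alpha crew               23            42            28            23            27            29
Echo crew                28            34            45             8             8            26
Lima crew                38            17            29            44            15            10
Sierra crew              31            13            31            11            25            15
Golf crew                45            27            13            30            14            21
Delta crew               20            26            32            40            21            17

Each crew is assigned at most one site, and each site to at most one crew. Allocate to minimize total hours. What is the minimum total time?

Optimal: Alpha crew→East site (23 hours), Echo crew→Central site (8 hours), Lima crew→Harbor site (10 hours), Sierra crew→West site (13 hours), Golf crew→Ridge site (13 hours), Delta crew→South site (20 hours) — total 23+8+10+13+13+20 = 87 hours.
Column-greedy (each site in turn goes to its cheapest remaining crew) gives 98 hours, worse by 11.
Next-best assignment: Alpha crew→South site, Echo crew→East site, Lima crew→Harbor site, Sierra crew→West site, Golf crew→Ridge site, Delta crew→Central site = 88 hours.
Swapping Golf crew↔Echo crew (Golf crew→Central site 14 hours, Echo crew→Ridge site 45 hours) adds 38.

Minimum total: 87 hours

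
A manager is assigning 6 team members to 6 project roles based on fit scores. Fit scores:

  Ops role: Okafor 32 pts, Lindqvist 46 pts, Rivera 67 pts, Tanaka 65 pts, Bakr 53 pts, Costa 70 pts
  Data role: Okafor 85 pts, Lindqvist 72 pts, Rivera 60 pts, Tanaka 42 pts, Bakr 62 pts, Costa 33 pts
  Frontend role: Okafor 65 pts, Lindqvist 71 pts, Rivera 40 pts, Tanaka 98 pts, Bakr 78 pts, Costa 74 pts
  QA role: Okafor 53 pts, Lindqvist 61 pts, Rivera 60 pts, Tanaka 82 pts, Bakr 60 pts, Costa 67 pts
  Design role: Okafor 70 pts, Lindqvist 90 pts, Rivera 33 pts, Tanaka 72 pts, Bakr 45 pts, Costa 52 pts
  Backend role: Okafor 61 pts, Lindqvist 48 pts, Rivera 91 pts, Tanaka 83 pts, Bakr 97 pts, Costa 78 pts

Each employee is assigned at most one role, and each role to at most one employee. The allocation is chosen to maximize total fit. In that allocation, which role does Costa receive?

Treat this as an assignment problem: match each employee to one role.
Optimal: Okafor→Data role (85 pts), Lindqvist→Design role (90 pts), Rivera→Ops role (67 pts), Tanaka→Frontend role (98 pts), Bakr→Backend role (97 pts), Costa→QA role (67 pts) — total 85+90+67+98+97+67 = 504 pts.
Max-entry greedy (repeatedly take the single best remaining cell) gives 500 pts, worse by 4.
Next-best assignment: Okafor→Data role, Lindqvist→Design role, Rivera→QA role, Tanaka→Frontend role, Bakr→Backend role, Costa→Ops role = 500 pts.
Swapping Lindqvist↔Costa (Lindqvist→QA role 61 pts, Costa→Design role 52 pts) loses 44.
No other one-to-one assignment exceeds 504 pts.
Costa's own top role is Backend role (78 pts), but forcing Costa→Backend role and reassigning the rest optimally gives only 480 pts — worse by 24.

Costa receives QA role.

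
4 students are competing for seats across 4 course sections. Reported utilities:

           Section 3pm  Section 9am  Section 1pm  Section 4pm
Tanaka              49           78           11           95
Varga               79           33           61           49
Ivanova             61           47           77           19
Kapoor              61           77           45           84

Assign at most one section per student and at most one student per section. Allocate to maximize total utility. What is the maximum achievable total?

Maximum total: 328 points

This is the linear assignment problem.
Optimal: Tanaka→Section 4pm (95 points), Varga→Section 3pm (79 points), Ivanova→Section 1pm (77 points), Kapoor→Section 9am (77 points) — total 95+79+77+77 = 328 points.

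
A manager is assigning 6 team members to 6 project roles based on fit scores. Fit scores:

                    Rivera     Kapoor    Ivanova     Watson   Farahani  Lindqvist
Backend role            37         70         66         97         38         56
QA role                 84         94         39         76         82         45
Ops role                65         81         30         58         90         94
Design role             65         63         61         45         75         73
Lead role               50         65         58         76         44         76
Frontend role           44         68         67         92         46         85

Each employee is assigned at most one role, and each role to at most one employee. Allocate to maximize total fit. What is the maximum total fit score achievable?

Maximum total: 489 pts

This is the linear assignment problem.
Optimal: Rivera→Design role (65 pts), Kapoor→QA role (94 pts), Ivanova→Lead role (58 pts), Watson→Backend role (97 pts), Farahani→Ops role (90 pts), Lindqvist→Frontend role (85 pts) — total 65+94+58+97+90+85 = 489 pts.
Row-greedy (each employee in turn takes its best remaining role) gives 480 pts, worse by 9.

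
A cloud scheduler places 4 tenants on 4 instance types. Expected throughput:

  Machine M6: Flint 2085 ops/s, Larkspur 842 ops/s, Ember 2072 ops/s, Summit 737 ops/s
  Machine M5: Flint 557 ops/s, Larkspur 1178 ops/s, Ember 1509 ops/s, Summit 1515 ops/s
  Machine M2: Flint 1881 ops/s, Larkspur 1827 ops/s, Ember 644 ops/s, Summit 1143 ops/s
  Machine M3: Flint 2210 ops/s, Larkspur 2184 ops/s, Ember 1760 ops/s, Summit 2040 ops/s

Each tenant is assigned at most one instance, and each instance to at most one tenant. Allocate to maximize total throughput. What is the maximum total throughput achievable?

Max total: 7652 ops/s

Optimal: Flint→Machine M2 (1881 ops/s), Larkspur→Machine M3 (2184 ops/s), Ember→Machine M6 (2072 ops/s), Summit→Machine M5 (1515 ops/s) — total 1881+2184+2072+1515 = 7652 ops/s.
Max-entry greedy (repeatedly take the single best remaining cell) gives 7624 ops/s, worse by 28.
Swapping Summit↔Larkspur (Summit→Machine M3 2040 ops/s, Larkspur→Machine M5 1178 ops/s) loses 481.
Every other assignment is strictly worse.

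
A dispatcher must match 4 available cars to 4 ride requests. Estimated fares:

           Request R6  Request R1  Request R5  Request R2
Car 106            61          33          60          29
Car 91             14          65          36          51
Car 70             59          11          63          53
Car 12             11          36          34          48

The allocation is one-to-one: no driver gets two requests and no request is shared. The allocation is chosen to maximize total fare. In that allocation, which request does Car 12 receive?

Optimal: Car 106→Request R6 ($61), Car 91→Request R1 ($65), Car 70→Request R5 ($63), Car 12→Request R2 ($48) — total 61+65+63+48 = $237.
Swapping Car 12↔Car 106 (Car 12→Request R6 $11, Car 106→Request R2 $29) loses 69.
No other one-to-one assignment exceeds $237.

Car 12 receives Request R2.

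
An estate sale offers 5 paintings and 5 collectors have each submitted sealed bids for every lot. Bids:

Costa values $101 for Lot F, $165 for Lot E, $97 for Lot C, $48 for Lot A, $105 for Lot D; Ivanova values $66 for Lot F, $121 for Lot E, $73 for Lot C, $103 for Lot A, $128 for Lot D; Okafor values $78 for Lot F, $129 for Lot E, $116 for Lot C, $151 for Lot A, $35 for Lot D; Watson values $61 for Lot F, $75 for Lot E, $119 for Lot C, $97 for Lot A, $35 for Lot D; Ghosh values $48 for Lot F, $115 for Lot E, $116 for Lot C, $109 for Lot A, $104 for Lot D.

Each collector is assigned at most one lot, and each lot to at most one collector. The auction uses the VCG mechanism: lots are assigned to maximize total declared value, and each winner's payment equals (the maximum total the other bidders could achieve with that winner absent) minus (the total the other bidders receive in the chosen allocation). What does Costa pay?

Efficient allocation: Costa→Lot E ($165), Ivanova→Lot D ($128), Okafor→Lot A ($151), Watson→Lot F ($61), Ghosh→Lot C ($116); total welfare W = $621.
Costa receives Lot E at value $165, so the others get W − 165 = $456.
Without Costa: best allocation of the remaining 4 bidders over all 5 lots is Ivanova→Lot D ($128), Okafor→Lot A ($151), Watson→Lot C ($119), Ghosh→Lot E ($115), total $513.
VCG payment = (others' best without Costa) − (others' welfare with Costa) = 513 − 456 = $57.

Costa pays $57.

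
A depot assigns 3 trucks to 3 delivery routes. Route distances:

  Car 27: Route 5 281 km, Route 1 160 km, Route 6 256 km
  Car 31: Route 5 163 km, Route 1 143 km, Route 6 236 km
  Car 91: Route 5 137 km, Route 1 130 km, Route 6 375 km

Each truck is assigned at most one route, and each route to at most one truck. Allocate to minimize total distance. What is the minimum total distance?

Minimum total: 533 km

This is a one-to-one assignment (minimum-cost bipartite matching).
Optimal: Car 27→Route 1 (160 km), Car 31→Route 6 (236 km), Car 91→Route 5 (137 km) — total 160+236+137 = 533 km.
Row-greedy (each truck in turn takes its cheapest remaining route) gives 698 km, worse by 165.
Swapping Car 31↔Car 91 (Car 31→Route 5 163 km, Car 91→Route 6 375 km) adds 165.
Checked against all permutations: 533 km is optimal.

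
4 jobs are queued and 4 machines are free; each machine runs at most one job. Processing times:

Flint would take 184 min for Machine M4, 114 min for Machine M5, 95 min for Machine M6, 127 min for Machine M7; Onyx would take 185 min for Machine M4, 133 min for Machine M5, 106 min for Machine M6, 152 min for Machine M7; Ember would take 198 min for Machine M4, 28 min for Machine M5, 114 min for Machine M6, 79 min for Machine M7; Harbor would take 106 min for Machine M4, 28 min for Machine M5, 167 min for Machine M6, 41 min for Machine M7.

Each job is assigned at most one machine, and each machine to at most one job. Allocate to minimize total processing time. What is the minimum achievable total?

Optimal: Flint→Machine M6 (95 min), Onyx→Machine M4 (185 min), Ember→Machine M5 (28 min), Harbor→Machine M7 (41 min) — total 95+185+28+41 = 349 min.
Row-greedy (each job in turn takes its cheapest remaining machine) gives 413 min, worse by 64.
Swapping Ember↔Flint (Ember→Machine M6 114 min, Flint→Machine M5 114 min) adds 105.

Minimum total: 349 min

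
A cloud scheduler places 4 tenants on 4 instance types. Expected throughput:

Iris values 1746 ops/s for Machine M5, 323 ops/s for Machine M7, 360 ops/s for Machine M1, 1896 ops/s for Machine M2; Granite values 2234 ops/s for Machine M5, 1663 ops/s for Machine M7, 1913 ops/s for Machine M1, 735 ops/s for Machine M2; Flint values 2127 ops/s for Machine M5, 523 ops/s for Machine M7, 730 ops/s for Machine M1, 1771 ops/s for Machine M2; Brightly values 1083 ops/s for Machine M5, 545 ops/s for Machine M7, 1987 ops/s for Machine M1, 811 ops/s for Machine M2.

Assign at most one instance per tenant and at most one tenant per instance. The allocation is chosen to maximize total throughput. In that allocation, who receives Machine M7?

Optimal: Iris→Machine M2 (1896 ops/s), Granite→Machine M7 (1663 ops/s), Flint→Machine M5 (2127 ops/s), Brightly→Machine M1 (1987 ops/s) — total 1896+1663+2127+1987 = 7673 ops/s.
Max-entry greedy (repeatedly take the single best remaining cell) gives 6640 ops/s, worse by 1033.
Swapping Brightly↔Iris (Brightly→Machine M2 811 ops/s, Iris→Machine M1 360 ops/s) loses 2712.
Every other assignment is strictly worse.
Granite's own top instance is Machine M5 (2234 ops/s), but forcing Granite→Machine M5 and reassigning the rest optimally gives only 6640 ops/s — worse by 1033.

Granite receives Machine M7.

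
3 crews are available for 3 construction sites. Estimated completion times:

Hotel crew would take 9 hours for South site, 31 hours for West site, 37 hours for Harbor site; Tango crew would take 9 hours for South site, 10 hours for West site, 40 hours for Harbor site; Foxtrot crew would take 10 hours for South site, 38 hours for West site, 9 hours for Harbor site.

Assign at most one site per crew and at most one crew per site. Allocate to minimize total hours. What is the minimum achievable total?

Minimum total: 28 hours

This is a one-to-one assignment (minimum-cost bipartite matching).
Optimal: Hotel crew→South site (9 hours), Tango crew→West site (10 hours), Foxtrot crew→Harbor site (9 hours) — total 9+10+9 = 28 hours.
Next-best assignment: Hotel crew→West site, Tango crew→South site, Foxtrot crew→Harbor site = 49 hours.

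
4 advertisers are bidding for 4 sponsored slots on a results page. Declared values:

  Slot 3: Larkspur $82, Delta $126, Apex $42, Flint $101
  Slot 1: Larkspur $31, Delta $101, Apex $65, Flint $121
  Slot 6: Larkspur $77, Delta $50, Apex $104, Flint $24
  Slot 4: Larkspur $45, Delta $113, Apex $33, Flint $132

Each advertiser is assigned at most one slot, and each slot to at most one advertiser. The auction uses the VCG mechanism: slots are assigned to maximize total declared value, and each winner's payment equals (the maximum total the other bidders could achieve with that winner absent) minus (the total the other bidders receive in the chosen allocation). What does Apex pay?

Efficient allocation: Larkspur→Slot 3 ($82), Delta→Slot 4 ($113), Apex→Slot 6 ($104), Flint→Slot 1 ($121); total welfare W = $420.
Apex receives Slot 6 at value $104, so the others get W − 104 = $316.
Without Apex: best allocation of the remaining 3 bidders over all 4 slots is Larkspur→Slot 6 ($77), Delta→Slot 3 ($126), Flint→Slot 4 ($132), total $335.
VCG payment = (others' best without Apex) − (others' welfare with Apex) = 335 − 316 = $19.

Apex pays $19.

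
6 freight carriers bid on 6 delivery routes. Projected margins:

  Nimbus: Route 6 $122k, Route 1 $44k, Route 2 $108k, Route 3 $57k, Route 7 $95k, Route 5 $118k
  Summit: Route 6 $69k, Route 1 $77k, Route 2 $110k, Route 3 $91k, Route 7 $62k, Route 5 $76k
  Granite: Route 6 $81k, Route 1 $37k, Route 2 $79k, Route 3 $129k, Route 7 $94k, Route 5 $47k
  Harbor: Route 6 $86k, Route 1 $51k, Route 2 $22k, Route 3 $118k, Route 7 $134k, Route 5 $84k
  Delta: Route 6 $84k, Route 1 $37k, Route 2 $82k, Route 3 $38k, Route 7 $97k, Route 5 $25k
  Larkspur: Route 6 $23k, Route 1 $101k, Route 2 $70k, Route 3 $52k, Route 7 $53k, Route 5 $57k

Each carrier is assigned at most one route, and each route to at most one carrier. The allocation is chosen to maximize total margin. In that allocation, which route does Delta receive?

Delta receives Route 6.

Optimal: Nimbus→Route 5 ($118k), Summit→Route 2 ($110k), Granite→Route 3 ($129k), Harbor→Route 7 ($134k), Delta→Route 6 ($84k), Larkspur→Route 1 ($101k) — total 118+110+129+134+84+101 = $676k.
Row-greedy (each carrier in turn takes its best remaining route) gives $589k, worse by 87.
Next-best assignment: Nimbus→Route 6, Summit→Route 5, Granite→Route 3, Harbor→Route 7, Delta→Route 2, Larkspur→Route 1 = $644k.
Delta's own top route is Route 7 ($97k), but forcing Delta→Route 7 and reassigning the rest optimally gives only $643k — worse by 33.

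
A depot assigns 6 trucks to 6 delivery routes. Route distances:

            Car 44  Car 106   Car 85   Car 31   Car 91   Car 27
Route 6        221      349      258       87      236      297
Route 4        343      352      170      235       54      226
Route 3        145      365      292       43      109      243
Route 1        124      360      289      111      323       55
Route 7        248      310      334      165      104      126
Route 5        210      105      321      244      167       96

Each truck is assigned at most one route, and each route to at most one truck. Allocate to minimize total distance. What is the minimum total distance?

Treat this as an assignment problem: match each truck to one route.
Optimal: Car 44→Route 3 (145 km), Car 106→Route 5 (105 km), Car 85→Route 4 (170 km), Car 31→Route 6 (87 km), Car 91→Route 7 (104 km), Car 27→Route 1 (55 km) — total 145+105+170+87+104+55 = 666 km.
Min-entry greedy (repeatedly take the single cheapest remaining cell) gives 812 km, worse by 146.
Next-best assignment: Car 44→Route 6, Car 106→Route 5, Car 85→Route 4, Car 31→Route 3, Car 91→Route 7, Car 27→Route 1 = 698 km.

Minimum total: 666 km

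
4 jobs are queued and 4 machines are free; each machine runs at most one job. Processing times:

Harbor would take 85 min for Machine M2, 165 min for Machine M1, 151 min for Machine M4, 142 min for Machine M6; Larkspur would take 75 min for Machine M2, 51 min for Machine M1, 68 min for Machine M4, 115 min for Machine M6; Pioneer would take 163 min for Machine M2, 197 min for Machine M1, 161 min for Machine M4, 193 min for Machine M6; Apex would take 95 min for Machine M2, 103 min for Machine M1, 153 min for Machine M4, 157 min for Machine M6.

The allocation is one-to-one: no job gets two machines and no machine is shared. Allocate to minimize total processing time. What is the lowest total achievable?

Min total: 449 min

Optimal: Harbor→Machine M2 (85 min), Larkspur→Machine M4 (68 min), Pioneer→Machine M6 (193 min), Apex→Machine M1 (103 min) — total 85+68+193+103 = 449 min.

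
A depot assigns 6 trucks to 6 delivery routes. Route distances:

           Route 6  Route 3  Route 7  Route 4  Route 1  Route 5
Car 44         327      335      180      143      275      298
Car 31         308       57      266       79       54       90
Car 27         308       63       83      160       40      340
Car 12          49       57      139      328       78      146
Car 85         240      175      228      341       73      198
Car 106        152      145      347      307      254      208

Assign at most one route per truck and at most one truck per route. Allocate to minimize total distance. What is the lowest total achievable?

Optimal: Car 44→Route 4 (143 km), Car 31→Route 5 (90 km), Car 27→Route 7 (83 km), Car 12→Route 6 (49 km), Car 85→Route 1 (73 km), Car 106→Route 3 (145 km) — total 143+90+83+49+73+145 = 583 km.
Next-best assignment: Car 44→Route 4, Car 31→Route 5, Car 27→Route 7, Car 12→Route 3, Car 85→Route 1, Car 106→Route 6 = 598 km.
Swapping Car 44↔Car 85 (Car 44→Route 1 275 km, Car 85→Route 4 341 km) adds 400.
Checked against all permutations: 583 km is optimal.

Min total: 583 km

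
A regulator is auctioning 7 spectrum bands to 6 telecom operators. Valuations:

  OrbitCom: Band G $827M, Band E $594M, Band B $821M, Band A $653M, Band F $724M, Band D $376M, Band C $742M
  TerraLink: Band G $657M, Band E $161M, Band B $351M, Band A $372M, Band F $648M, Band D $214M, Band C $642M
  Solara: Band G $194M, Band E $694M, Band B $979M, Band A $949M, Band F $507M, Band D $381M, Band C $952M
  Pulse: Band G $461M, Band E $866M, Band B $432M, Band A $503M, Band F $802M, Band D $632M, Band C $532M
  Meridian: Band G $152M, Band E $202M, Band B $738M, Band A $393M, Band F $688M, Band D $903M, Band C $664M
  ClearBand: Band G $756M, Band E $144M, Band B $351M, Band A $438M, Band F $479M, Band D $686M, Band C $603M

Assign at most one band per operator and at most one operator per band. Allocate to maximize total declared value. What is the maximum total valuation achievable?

This is a one-to-one assignment (maximum-weight bipartite matching).
Optimal: OrbitCom→Band B ($821M), TerraLink→Band F ($648M), Solara→Band C ($952M), Pulse→Band E ($866M), Meridian→Band D ($903M), ClearBand→Band G ($756M) — total 821+648+952+866+903+756 = $4946M.
Column-greedy (each band in turn goes to its best remaining operator) gives $4012M, worse by 934.
Next-best assignment: OrbitCom→Band B, TerraLink→Band F, Solara→Band A, Pulse→Band E, Meridian→Band D, ClearBand→Band G = $4943M.

Max total: $4946M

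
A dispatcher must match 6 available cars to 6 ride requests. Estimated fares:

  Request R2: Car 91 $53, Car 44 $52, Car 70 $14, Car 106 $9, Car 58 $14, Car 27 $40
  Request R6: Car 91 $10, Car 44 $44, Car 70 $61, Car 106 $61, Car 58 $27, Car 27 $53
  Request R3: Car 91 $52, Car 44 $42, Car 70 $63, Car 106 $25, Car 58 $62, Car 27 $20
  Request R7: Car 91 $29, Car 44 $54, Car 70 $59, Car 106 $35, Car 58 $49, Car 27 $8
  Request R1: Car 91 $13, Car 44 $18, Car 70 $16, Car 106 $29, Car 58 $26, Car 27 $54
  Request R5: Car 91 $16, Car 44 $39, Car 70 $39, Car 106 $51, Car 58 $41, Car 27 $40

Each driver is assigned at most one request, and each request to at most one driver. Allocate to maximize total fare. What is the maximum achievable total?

This is the linear assignment problem.
Optimal: Car 91→Request R2 ($53), Car 44→Request R7 ($54), Car 70→Request R6 ($61), Car 106→Request R5 ($51), Car 58→Request R3 ($62), Car 27→Request R1 ($54) — total 53+54+61+51+62+54 = $335.
Every other assignment is strictly worse.

Max total: $335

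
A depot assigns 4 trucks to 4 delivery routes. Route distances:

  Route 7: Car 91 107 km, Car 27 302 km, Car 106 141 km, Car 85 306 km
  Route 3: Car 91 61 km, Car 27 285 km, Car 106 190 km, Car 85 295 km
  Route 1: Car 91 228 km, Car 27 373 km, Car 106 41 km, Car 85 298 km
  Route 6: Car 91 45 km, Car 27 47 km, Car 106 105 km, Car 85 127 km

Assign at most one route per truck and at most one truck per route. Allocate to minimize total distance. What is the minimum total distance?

Optimal: Car 91→Route 3 (61 km), Car 27→Route 6 (47 km), Car 106→Route 1 (41 km), Car 85→Route 7 (306 km) — total 61+47+41+306 = 455 km.
Column-greedy (each route in turn goes to its cheapest remaining truck) gives 642 km, worse by 187.
Checked against all permutations: 455 km is optimal.

Min total: 455 km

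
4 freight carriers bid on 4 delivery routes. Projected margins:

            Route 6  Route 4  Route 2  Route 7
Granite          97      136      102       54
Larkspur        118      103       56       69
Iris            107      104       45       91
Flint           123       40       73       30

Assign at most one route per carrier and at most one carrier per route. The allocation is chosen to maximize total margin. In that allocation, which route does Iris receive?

Iris receives Route 7.

Optimal: Granite→Route 2 ($102k), Larkspur→Route 4 ($103k), Iris→Route 7 ($91k), Flint→Route 6 ($123k) — total 102+103+91+123 = $419k.
Row-greedy (each carrier in turn takes its best remaining route) gives $418k, worse by 1.
Next-best assignment: Granite→Route 4, Larkspur→Route 6, Iris→Route 7, Flint→Route 2 = $418k.
Swapping Granite↔Flint (Granite→Route 6 $97k, Flint→Route 2 $73k) loses 55.
Iris's own top route is Route 6 ($107k), but forcing Iris→Route 6 and reassigning the rest optimally gives only $385k — worse by 34.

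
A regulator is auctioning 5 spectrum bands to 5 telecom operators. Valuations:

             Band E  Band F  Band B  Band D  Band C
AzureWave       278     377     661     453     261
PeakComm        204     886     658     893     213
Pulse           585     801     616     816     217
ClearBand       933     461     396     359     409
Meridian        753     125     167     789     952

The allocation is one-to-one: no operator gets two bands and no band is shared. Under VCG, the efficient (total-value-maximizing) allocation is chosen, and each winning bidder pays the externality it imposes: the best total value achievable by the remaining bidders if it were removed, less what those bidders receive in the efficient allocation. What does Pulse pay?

Efficient allocation: AzureWave→Band B ($661M), PeakComm→Band F ($886M), Pulse→Band D ($816M), ClearBand→Band E ($933M), Meridian→Band C ($952M); total welfare W = $4248M.
Pulse receives Band D at value $816M, so the others get W − 816 = $3432M.
Without Pulse: best allocation of the remaining 4 bidders over all 5 bands is AzureWave→Band B ($661M), PeakComm→Band D ($893M), ClearBand→Band E ($933M), Meridian→Band C ($952M), total $3439M.
VCG payment = (others' best without Pulse) − (others' welfare with Pulse) = 3439 − 3432 = $7M.

Pulse pays $7M.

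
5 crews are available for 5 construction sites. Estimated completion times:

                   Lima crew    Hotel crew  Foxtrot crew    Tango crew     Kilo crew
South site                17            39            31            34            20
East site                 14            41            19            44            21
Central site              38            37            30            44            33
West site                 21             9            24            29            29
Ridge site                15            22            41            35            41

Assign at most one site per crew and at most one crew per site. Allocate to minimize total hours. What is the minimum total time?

Min total: 107 hours

This is a one-to-one assignment (minimum-cost bipartite matching).
Optimal: Lima crew→Ridge site (15 hours), Hotel crew→West site (9 hours), Foxtrot crew→East site (19 hours), Tango crew→Central site (44 hours), Kilo crew→South site (20 hours) — total 15+9+19+44+20 = 107 hours.
Min-entry greedy (repeatedly take the single cheapest remaining cell) gives 108 hours, worse by 1.
Next-best assignment: Lima crew→East site, Hotel crew→West site, Foxtrot crew→Central site, Tango crew→Ridge site, Kilo crew→South site = 108 hours.
Swapping Kilo crew↔Lima crew (Kilo crew→Ridge site 41 hours, Lima crew→South site 17 hours) adds 23.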